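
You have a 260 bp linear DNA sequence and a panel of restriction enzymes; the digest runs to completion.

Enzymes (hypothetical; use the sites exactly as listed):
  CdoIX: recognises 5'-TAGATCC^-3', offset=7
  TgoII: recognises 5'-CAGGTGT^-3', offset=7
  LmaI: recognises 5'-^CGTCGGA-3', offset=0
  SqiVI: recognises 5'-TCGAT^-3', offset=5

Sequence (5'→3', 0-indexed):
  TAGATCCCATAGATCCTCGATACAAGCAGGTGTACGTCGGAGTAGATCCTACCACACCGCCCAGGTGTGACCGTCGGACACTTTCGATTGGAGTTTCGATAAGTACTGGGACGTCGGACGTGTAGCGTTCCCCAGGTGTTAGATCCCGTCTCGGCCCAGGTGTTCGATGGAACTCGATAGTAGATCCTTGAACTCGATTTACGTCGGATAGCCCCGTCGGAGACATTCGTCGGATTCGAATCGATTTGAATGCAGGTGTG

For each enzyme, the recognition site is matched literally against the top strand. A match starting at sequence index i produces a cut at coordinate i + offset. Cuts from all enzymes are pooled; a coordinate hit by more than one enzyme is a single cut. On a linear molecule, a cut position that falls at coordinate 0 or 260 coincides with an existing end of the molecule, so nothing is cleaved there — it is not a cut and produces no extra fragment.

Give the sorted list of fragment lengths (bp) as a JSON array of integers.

[1,1,3,3,5,5,7,7,9,9,10,11,11,12,12,13,13,14,15,17,17,18,19,28]

Scan for sites:
  CdoIX (TAGATCC, off=7): starts [0, 9, 42, 139, 180] → cuts [7, 16, 49, 146, 187]
  TgoII (CAGGTGT, off=7): starts [26, 61, 132, 156, 252] → cuts [33, 68, 139, 163, 259]
  LmaI (CGTCGGA, off=0): starts [34, 71, 111, 201, 214, 227] → cuts [34, 71, 111, 201, 214, 227]
  SqiVI (TCGAT, off=5): starts [16, 83, 95, 163, 173, 193, 240] → cuts [21, 88, 100, 168, 178, 198, 245]

All cut coordinates (distinct, sorted): [7, 16, 21, 33, 34, 49, 68, 71, 88, 100, 111, 139, 146, 163, 168, 178, 187, 198, 201, 214, 227, 245, 259]

Fragment lengths:
  [0,7): 7 bp
  [7,16): 9 bp
  [16,21): 5 bp
  [21,33): 12 bp
  [33,34): 1 bp
  [34,49): 15 bp
  [49,68): 19 bp
  [68,71): 3 bp
  [71,88): 17 bp
  [88,100): 12 bp
  [100,111): 11 bp
  [111,139): 28 bp
  [139,146): 7 bp
  [146,163): 17 bp
  [163,168): 5 bp
  [168,178): 10 bp
  [178,187): 9 bp
  [187,198): 11 bp
  [198,201): 3 bp
  [201,214): 13 bp
  [214,227): 13 bp
  [227,245): 18 bp
  [245,259): 14 bp
  [259,260): 1 bp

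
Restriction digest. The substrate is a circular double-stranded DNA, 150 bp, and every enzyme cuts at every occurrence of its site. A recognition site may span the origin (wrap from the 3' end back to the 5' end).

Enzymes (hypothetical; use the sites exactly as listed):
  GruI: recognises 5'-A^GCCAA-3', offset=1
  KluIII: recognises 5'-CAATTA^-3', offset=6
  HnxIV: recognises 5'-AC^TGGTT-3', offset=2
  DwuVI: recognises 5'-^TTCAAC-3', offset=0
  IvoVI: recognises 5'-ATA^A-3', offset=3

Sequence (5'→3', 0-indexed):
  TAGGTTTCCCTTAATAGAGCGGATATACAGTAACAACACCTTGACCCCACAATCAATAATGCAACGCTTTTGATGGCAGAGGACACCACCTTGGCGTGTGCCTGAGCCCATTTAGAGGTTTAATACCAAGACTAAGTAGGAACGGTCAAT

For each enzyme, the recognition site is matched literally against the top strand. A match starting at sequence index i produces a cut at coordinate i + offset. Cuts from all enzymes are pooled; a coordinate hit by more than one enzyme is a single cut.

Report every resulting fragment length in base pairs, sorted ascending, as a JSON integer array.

[56,94]

Per-enzyme occurrences:
  GruI (AGCCAA, off=1): no sites
  KluIII (CAATTA, off=6): starts [146] → cuts [2]
  HnxIV (ACTGGTT, off=2): no sites
  DwuVI (TTCAAC, off=0): no sites
  IvoVI (ATAA, off=3): starts [55] → cuts [58]

Pooled cuts: [2, 58]

Fragment lengths:
  2→58: 56 bp
  58→2 (wrap): 150-58+2 = 94 bp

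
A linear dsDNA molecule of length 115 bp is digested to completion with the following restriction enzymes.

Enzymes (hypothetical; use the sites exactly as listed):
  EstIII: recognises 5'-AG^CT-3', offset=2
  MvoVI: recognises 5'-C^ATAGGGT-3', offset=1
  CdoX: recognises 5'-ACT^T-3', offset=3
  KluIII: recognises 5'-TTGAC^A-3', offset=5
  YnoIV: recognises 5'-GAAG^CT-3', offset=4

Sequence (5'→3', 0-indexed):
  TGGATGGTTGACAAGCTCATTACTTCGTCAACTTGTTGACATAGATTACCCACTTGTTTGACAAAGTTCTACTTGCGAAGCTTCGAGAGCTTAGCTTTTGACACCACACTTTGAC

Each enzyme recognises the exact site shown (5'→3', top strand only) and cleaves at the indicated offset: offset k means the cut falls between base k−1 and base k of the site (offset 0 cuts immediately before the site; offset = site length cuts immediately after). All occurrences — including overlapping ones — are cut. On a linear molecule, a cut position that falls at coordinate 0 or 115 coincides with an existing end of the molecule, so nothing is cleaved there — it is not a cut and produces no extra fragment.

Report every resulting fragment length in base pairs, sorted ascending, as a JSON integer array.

Per-enzyme occurrences:
  EstIII (AGCT, off=2): starts [13, 78, 87, 92] → cuts [15, 80, 89, 94]
  MvoVI (CATAGGGT, off=1): no sites
  CdoX (ACTT, off=3): starts [21, 30, 51, 70, 107] → cuts [24, 33, 54, 73, 110]
  KluIII (TTGACA, off=5): starts [7, 35, 57, 97] → cuts [12, 40, 62, 102]
  YnoIV (GAAGCT, off=4): starts [76] → cuts [80]

Pooled cuts: [12, 15, 24, 33, 40, 54, 62, 73, 80, 89, 94, 102, 110]

Fragment lengths:
  [0,12): 12 bp
  [12,15): 3 bp
  [15,24): 9 bp
  [24,33): 9 bp
  [33,40): 7 bp
  [40,54): 14 bp
  [54,62): 8 bp
  [62,73): 11 bp
  [73,80): 7 bp
  [80,89): 9 bp
  [89,94): 5 bp
  [94,102): 8 bp
  [102,110): 8 bp
  [110,115): 5 bp

[3,5,5,7,7,8,8,8,9,9,9,11,12,14]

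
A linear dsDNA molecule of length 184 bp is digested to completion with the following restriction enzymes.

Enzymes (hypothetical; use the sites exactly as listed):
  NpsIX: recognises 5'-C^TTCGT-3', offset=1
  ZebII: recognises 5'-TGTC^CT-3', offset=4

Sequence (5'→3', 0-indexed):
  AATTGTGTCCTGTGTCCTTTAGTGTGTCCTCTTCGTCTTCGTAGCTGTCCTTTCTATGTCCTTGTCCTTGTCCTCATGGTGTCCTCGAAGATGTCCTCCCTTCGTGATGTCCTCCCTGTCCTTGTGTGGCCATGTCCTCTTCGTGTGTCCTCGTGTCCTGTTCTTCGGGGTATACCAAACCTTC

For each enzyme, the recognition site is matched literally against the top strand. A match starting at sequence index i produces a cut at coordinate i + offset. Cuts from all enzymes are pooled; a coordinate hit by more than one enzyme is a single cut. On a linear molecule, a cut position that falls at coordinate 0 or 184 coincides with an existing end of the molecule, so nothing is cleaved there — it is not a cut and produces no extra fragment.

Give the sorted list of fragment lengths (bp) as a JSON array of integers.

Scan for sites:
  NpsIX (CTTCGT, off=1): starts [30, 36, 99, 138] → cuts [31, 37, 100, 139]
  ZebII (TGTCCT, off=4): starts [5, 12, 24, 45, 56, 62, 68, 79, 91, 107, 116, 132, 145, 153] → cuts [9, 16, 28, 49, 60, 66, 72, 83, 95, 111, 120, 136, 149, 157]

Pooled cuts: [9, 16, 28, 31, 37, 49, 60, 66, 72, 83, 95, 100, 111, 120, 136, 139, 149, 157]

Fragments:
  [0,9): 9 bp
  [9,16): 7 bp
  [16,28): 12 bp
  [28,31): 3 bp
  [31,37): 6 bp
  [37,49): 12 bp
  [49,60): 11 bp
  [60,66): 6 bp
  [66,72): 6 bp
  [72,83): 11 bp
  [83,95): 12 bp
  [95,100): 5 bp
  [100,111): 11 bp
  [111,120): 9 bp
  [120,136): 16 bp
  [136,139): 3 bp
  [139,149): 10 bp
  [149,157): 8 bp
  [157,184): 27 bp

[3,3,5,6,6,6,7,8,9,9,10,11,11,11,12,12,12,16,27]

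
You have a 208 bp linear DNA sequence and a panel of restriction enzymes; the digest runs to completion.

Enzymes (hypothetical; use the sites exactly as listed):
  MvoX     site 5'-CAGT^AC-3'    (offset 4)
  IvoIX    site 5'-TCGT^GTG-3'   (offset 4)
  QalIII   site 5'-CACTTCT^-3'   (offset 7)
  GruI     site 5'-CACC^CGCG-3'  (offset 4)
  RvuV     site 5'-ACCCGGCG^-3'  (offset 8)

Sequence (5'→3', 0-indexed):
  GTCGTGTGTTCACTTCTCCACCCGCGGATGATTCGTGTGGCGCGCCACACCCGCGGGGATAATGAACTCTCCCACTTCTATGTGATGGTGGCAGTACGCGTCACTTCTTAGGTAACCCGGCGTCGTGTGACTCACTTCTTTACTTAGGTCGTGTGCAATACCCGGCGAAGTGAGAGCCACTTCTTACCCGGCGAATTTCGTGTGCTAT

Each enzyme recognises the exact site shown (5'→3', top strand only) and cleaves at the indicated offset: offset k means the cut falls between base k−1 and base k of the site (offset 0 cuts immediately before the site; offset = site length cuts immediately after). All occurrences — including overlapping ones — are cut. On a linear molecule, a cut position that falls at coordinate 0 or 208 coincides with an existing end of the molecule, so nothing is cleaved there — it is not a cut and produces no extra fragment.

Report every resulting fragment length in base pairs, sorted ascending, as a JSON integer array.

[4,5,5,7,8,9,12,13,13,13,14,14,15,15,16,17,28]

Site scan:
  MvoX (CAGTAC, off=4): starts [91] → cuts [95]
  IvoIX (TCGTGTG, off=4): starts [1, 32, 122, 148, 197] → cuts [5, 36, 126, 152, 201]
  QalIII (CACTTCT, off=7): starts [10, 72, 101, 132, 177] → cuts [17, 79, 108, 139, 184]
  GruI (CACCCGCG, off=4): starts [18, 47] → cuts [22, 51]
  RvuV (ACCCGGCG, off=8): starts [114, 159, 185] → cuts [122, 167, 193]

Pooled cuts: [5, 17, 22, 36, 51, 79, 95, 108, 122, 126, 139, 152, 167, 184, 193, 201]

Fragments:
  [0,5): 5 bp
  [5,17): 12 bp
  [17,22): 5 bp
  [22,36): 14 bp
  [36,51): 15 bp
  [51,79): 28 bp
  [79,95): 16 bp
  [95,108): 13 bp
  [108,122): 14 bp
  [122,126): 4 bp
  [126,139): 13 bp
  [139,152): 13 bp
  [152,167): 15 bp
  [167,184): 17 bp
  [184,193): 9 bp
  [193,201): 8 bp
  [201,208): 7 bp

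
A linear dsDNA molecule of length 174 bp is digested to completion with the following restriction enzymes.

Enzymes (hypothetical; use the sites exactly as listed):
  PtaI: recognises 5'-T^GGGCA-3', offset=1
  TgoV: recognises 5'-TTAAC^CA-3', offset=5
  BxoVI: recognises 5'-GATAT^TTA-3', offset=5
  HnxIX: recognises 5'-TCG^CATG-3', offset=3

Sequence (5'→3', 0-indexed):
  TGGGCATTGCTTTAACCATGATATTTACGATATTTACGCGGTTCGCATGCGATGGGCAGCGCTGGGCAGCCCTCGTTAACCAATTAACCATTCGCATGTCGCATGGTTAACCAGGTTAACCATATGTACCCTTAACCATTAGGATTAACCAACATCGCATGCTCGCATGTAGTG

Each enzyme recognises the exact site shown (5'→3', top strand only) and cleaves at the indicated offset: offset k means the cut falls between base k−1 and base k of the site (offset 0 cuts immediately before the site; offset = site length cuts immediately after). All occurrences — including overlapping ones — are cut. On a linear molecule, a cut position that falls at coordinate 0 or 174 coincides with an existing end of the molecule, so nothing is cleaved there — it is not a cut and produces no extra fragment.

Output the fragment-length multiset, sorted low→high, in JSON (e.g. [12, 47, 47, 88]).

[1,6,7,8,8,8,8,8,9,9,9,10,10,12,13,15,16,17]

Site scan:
  PtaI TGGGCA/1: at [0, 52, 62] ⇒ [1, 53, 63]
  TgoV TTAACCA/5: at [11, 75, 83, 106, 115, 131, 144] ⇒ [16, 80, 88, 111, 120, 136, 149]
  BxoVI GATATTTA/5: at [19, 28] ⇒ [24, 33]
  HnxIX TCGCATG/3: at [42, 91, 98, 154, 162] ⇒ [45, 94, 101, 157, 165]

All cut coordinates (distinct, sorted): [1, 16, 24, 33, 45, 53, 63, 80, 88, 94, 101, 111, 120, 136, 149, 157, 165]

Fragment lengths:
  [0,1): 1 bp
  [1,16): 15 bp
  [16,24): 8 bp
  [24,33): 9 bp
  [33,45): 12 bp
  [45,53): 8 bp
  [53,63): 10 bp
  [63,80): 17 bp
  [80,88): 8 bp
  [88,94): 6 bp
  [94,101): 7 bp
  [101,111): 10 bp
  [111,120): 9 bp
  [120,136): 16 bp
  [136,149): 13 bp
  [149,157): 8 bp
  [157,165): 8 bp
  [165,174): 9 bp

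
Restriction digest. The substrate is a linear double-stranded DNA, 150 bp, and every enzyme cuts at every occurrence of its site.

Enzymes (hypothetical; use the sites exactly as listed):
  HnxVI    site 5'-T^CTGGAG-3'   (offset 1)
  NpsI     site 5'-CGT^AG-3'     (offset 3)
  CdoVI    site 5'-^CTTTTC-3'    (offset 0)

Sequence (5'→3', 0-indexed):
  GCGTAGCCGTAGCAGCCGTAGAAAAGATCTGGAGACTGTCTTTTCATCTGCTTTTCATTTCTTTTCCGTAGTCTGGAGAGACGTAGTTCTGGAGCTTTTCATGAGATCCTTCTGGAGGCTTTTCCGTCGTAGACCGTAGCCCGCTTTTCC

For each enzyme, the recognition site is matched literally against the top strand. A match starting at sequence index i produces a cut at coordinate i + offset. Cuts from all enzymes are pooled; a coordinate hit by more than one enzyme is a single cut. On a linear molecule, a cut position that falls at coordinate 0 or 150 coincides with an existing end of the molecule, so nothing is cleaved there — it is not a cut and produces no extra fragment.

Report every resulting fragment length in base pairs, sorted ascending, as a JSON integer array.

[3,4,4,6,6,6,7,7,7,9,9,9,10,11,11,12,12,17]

Per-enzyme occurrences:
  HnxVI TCTGGAG/1: at [27, 71, 87, 110] ⇒ [28, 72, 88, 111]
  NpsI CGTAG/3: at [1, 7, 16, 66, 81, 127, 134] ⇒ [4, 10, 19, 69, 84, 130, 137]
  CdoVI CTTTTC/0: at [39, 50, 60, 94, 118, 143] ⇒ [39, 50, 60, 94, 118, 143]

All cut coordinates (distinct, sorted): [4, 10, 19, 28, 39, 50, 60, 69, 72, 84, 88, 94, 111, 118, 130, 137, 143]

Fragments:
  [0,4): 4 bp
  [4,10): 6 bp
  [10,19): 9 bp
  [19,28): 9 bp
  [28,39): 11 bp
  [39,50): 11 bp
  [50,60): 10 bp
  [60,69): 9 bp
  [69,72): 3 bp
  [72,84): 12 bp
  [84,88): 4 bp
  [88,94): 6 bp
  [94,111): 17 bp
  [111,118): 7 bp
  [118,130): 12 bp
  [130,137): 7 bp
  [137,143): 6 bp
  [143,150): 7 bp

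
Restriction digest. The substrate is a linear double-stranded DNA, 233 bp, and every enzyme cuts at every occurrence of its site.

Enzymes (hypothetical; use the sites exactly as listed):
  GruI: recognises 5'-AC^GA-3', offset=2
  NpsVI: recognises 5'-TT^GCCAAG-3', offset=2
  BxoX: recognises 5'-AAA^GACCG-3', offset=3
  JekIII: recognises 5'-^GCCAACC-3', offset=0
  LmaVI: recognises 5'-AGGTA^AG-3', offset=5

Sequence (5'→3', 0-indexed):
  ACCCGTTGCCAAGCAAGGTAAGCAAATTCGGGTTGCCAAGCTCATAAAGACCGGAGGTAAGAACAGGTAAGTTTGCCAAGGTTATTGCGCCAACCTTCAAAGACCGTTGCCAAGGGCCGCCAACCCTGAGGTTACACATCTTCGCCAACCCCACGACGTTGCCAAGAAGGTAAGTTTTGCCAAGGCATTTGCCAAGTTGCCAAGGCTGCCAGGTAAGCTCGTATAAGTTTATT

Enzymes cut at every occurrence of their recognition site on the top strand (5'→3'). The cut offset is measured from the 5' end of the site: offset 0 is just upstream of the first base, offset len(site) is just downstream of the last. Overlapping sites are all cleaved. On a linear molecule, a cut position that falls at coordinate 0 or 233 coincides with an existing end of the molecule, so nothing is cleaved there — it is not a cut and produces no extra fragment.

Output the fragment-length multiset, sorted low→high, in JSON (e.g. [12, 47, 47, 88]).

[5,6,6,7,7,8,10,10,11,11,12,12,13,13,14,14,14,17,18,25]

Site scan:
  GruI ACGA/2: at [152] ⇒ [154]
  NpsVI TTGCCAAG/2: at [5, 32, 72, 106, 158, 176, 188, 196] ⇒ [7, 34, 74, 108, 160, 178, 190, 198]
  BxoX AAAGACCG/3: at [45, 98] ⇒ [48, 101]
  JekIII GCCAACC/0: at [88, 118, 143] ⇒ [88, 118, 143]
  LmaVI AGGTAAG/5: at [15, 54, 64, 167, 210] ⇒ [20, 59, 69, 172, 215]

Pooled cuts: [7, 20, 34, 48, 59, 69, 74, 88, 101, 108, 118, 143, 154, 160, 172, 178, 190, 198, 215]

Fragments:
  [0,7): 7 bp
  [7,20): 13 bp
  [20,34): 14 bp
  [34,48): 14 bp
  [48,59): 11 bp
  [59,69): 10 bp
  [69,74): 5 bp
  [74,88): 14 bp
  [88,101): 13 bp
  [101,108): 7 bp
  [108,118): 10 bp
  [118,143): 25 bp
  [143,154): 11 bp
  [154,160): 6 bp
  [160,172): 12 bp
  [172,178): 6 bp
  [178,190): 12 bp
  [190,198): 8 bp
  [198,215): 17 bp
  [215,233): 18 bp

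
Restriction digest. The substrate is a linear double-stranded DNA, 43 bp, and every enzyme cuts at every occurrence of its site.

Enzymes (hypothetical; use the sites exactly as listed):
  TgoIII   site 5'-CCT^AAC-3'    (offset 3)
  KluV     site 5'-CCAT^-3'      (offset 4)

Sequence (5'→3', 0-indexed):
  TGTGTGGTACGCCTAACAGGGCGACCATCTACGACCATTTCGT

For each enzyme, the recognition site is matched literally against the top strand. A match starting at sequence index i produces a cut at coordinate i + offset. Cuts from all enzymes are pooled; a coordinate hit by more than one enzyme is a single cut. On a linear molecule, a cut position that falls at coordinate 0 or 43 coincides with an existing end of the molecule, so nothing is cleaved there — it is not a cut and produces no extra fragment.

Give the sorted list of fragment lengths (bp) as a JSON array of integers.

[5,10,14,14]

Scan for sites:
  TgoIII CCTAAC/3: at [11] ⇒ [14]
  KluV CCAT/4: at [24, 34] ⇒ [28, 38]

All cut coordinates (distinct, sorted): [14, 28, 38]

Fragments:
  [0,14): 14 bp
  [14,28): 14 bp
  [28,38): 10 bp
  [38,43): 5 bp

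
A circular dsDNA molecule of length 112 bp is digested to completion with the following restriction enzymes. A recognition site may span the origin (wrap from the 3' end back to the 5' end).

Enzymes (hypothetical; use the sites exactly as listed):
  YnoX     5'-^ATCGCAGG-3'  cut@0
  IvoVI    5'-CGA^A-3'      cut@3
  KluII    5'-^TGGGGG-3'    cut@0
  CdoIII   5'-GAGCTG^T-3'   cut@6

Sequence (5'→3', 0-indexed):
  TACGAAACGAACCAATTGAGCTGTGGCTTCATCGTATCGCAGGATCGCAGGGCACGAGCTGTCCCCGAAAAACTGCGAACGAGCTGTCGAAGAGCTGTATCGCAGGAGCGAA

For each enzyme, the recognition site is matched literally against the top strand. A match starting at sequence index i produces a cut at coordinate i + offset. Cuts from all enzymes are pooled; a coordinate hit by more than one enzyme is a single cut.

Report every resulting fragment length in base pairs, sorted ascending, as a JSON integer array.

Per-enzyme occurrences:
  YnoX ATCGCAGG/0: at [35, 43, 98] ⇒ [35, 43, 98]
  IvoVI CGAA/3: at [2, 7, 65, 75, 87, 108] ⇒ [5, 10, 68, 78, 90, 111]
  KluII (TGGGGG, off=0): no sites
  CdoIII GAGCTGT/6: at [17, 55, 80, 91] ⇒ [23, 61, 86, 97]

All cut coordinates (distinct, sorted): [5, 10, 23, 35, 43, 61, 68, 78, 86, 90, 97, 98, 111]

Fragment lengths:
  5→10: 5 bp
  10→23: 13 bp
  23→35: 12 bp
  35→43: 8 bp
  43→61: 18 bp
  61→68: 7 bp
  68→78: 10 bp
  78→86: 8 bp
  86→90: 4 bp
  90→97: 7 bp
  97→98: 1 bp
  98→111: 13 bp
  111→5 (wrap): 112-111+5 = 6 bp

[1,4,5,6,7,7,8,8,10,12,13,13,18]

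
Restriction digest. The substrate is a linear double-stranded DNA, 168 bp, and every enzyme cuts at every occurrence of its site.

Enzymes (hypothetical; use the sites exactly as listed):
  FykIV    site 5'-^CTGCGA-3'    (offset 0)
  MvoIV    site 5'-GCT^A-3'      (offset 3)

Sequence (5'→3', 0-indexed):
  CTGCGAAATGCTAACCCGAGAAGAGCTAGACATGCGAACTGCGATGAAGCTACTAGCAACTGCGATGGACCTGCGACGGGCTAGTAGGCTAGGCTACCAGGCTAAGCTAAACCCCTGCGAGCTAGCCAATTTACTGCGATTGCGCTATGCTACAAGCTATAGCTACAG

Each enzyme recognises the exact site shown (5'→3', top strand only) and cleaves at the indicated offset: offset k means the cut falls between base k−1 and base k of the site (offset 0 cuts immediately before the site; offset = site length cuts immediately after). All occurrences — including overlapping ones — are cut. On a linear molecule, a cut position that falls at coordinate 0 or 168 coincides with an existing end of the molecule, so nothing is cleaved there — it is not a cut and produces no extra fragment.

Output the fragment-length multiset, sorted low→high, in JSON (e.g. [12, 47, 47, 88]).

[4,5,5,5,6,6,7,8,8,8,9,10,11,11,12,12,13,13,15]

Per-enzyme occurrences:
  FykIV CTGCGA/0: at [0, 38, 59, 70, 114, 133] ⇒ [38, 59, 70, 114, 133] (position 0 is a terminus of the linear molecule — no cut)
  MvoIV GCTA/3: at [9, 24, 48, 79, 87, 92, 100, 105, 120, 143, 148, 155, 161] ⇒ [12, 27, 51, 82, 90, 95, 103, 108, 123, 146, 151, 158, 164]

All cut coordinates (distinct, sorted): [12, 27, 38, 51, 59, 70, 82, 90, 95, 103, 108, 114, 123, 133, 146, 151, 158, 164]

Fragments:
  [0,12): 12 bp
  [12,27): 15 bp
  [27,38): 11 bp
  [38,51): 13 bp
  [51,59): 8 bp
  [59,70): 11 bp
  [70,82): 12 bp
  [82,90): 8 bp
  [90,95): 5 bp
  [95,103): 8 bp
  [103,108): 5 bp
  [108,114): 6 bp
  [114,123): 9 bp
  [123,133): 10 bp
  [133,146): 13 bp
  [146,151): 5 bp
  [151,158): 7 bp
  [158,164): 6 bp
  [164,168): 4 bp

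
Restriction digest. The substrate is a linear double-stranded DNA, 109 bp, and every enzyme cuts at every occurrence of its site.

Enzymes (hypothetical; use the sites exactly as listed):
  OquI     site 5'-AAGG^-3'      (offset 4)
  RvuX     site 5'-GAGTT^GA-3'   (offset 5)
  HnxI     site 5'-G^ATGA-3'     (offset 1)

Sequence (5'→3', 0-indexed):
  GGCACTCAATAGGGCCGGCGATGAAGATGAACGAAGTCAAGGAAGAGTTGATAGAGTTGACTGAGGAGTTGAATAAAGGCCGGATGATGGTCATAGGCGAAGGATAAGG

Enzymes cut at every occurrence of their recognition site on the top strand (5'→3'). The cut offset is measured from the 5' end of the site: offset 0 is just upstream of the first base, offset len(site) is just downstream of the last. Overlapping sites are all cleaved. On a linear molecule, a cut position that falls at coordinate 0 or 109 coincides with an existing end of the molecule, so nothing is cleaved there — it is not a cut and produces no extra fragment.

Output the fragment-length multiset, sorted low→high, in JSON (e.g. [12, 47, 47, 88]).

Scan for sites:
  OquI AAGG/4: at [38, 75, 99, 105] ⇒ [42, 79, 103] (position 109 is a terminus of the linear molecule — no cut)
  RvuX GAGTTGA/5: at [44, 53, 65] ⇒ [49, 58, 70]
  HnxI GATGA/1: at [19, 25, 82] ⇒ [20, 26, 83]

All cut coordinates (distinct, sorted): [20, 26, 42, 49, 58, 70, 79, 83, 103]

Fragment lengths:
  [0,20): 20 bp
  [20,26): 6 bp
  [26,42): 16 bp
  [42,49): 7 bp
  [49,58): 9 bp
  [58,70): 12 bp
  [70,79): 9 bp
  [79,83): 4 bp
  [83,103): 20 bp
  [103,109): 6 bp

[4,6,6,7,9,9,12,16,20,20]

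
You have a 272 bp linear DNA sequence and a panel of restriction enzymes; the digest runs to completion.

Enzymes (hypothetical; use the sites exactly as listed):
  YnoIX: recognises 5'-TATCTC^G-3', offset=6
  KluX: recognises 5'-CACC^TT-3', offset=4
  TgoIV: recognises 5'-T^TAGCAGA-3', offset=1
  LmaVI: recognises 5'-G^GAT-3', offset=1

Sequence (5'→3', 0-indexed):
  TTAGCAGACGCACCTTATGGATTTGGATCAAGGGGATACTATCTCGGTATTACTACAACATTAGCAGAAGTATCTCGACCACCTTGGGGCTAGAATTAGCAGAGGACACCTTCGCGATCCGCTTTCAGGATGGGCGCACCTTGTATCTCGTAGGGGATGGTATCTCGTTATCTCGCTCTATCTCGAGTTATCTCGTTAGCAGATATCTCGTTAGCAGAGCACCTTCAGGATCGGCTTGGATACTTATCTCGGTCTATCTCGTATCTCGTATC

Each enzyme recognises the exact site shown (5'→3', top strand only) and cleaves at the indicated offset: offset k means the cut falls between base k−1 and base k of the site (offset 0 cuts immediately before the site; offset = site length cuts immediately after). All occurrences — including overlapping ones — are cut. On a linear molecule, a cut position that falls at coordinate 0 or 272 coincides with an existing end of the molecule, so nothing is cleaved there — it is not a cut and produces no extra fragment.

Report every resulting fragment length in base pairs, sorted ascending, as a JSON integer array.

Scan for sites:
  YnoIX TATCTCG/6: at [39, 70, 143, 160, 168, 178, 188, 203, 244, 254, 261] ⇒ [45, 76, 149, 166, 174, 184, 194, 209, 250, 260, 267]
  KluX CACCTT/4: at [10, 79, 106, 136, 219] ⇒ [14, 83, 110, 140, 223]
  TgoIV TTAGCAGA/1: at [0, 60, 95, 195, 210] ⇒ [1, 61, 96, 196, 211]
  LmaVI GGAT/1: at [18, 24, 33, 127, 154, 227, 237] ⇒ [19, 25, 34, 128, 155, 228, 238]

Pooled cuts: [1, 14, 19, 25, 34, 45, 61, 76, 83, 96, 110, 128, 140, 149, 155, 166, 174, 184, 194, 196, 209, 211, 223, 228, 238, 250, 260, 267]

Fragment lengths:
  [0,1): 1 bp
  [1,14): 13 bp
  [14,19): 5 bp
  [19,25): 6 bp
  [25,34): 9 bp
  [34,45): 11 bp
  [45,61): 16 bp
  [61,76): 15 bp
  [76,83): 7 bp
  [83,96): 13 bp
  [96,110): 14 bp
  [110,128): 18 bp
  [128,140): 12 bp
  [140,149): 9 bp
  [149,155): 6 bp
  [155,166): 11 bp
  [166,174): 8 bp
  [174,184): 10 bp
  [184,194): 10 bp
  [194,196): 2 bp
  [196,209): 13 bp
  [209,211): 2 bp
  [211,223): 12 bp
  [223,228): 5 bp
  [228,238): 10 bp
  [238,250): 12 bp
  [250,260): 10 bp
  [260,267): 7 bp
  [267,272): 5 bp

[1,2,2,5,5,5,6,6,7,7,8,9,9,10,10,10,10,11,11,12,12,12,13,13,13,14,15,16,18]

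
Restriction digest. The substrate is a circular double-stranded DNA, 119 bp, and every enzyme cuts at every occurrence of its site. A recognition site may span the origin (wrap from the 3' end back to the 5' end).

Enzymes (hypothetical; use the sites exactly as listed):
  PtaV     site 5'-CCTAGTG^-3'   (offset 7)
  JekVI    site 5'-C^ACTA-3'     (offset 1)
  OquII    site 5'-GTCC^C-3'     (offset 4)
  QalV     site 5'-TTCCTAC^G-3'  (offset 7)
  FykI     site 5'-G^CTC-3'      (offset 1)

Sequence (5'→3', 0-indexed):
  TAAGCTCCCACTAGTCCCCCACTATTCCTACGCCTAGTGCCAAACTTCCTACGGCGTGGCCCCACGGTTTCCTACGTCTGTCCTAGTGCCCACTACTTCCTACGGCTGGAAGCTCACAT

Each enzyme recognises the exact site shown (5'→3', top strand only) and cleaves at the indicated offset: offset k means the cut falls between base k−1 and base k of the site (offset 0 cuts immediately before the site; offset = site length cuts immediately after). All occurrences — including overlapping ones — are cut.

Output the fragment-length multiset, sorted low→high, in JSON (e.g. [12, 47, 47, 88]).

Site scan:
  PtaV CCTAGTG/7: at [32, 81] ⇒ [39, 88]
  JekVI CACTA/1: at [8, 19, 90] ⇒ [9, 20, 91]
  OquII GTCCC/4: at [13] ⇒ [17]
  QalV TTCCTACG/7: at [24, 45, 68, 96] ⇒ [31, 52, 75, 103]
  FykI GCTC/1: at [3, 111] ⇒ [4, 112]

Pooled cuts: [4, 9, 17, 20, 31, 39, 52, 75, 88, 91, 103, 112]

Fragments:
  4→9: 5 bp
  9→17: 8 bp
  17→20: 3 bp
  20→31: 11 bp
  31→39: 8 bp
  39→52: 13 bp
  52→75: 23 bp
  75→88: 13 bp
  88→91: 3 bp
  91→103: 12 bp
  103→112: 9 bp
  112→4 (wrap): 119-112+4 = 11 bp

[3,3,5,8,8,9,11,11,12,13,13,23]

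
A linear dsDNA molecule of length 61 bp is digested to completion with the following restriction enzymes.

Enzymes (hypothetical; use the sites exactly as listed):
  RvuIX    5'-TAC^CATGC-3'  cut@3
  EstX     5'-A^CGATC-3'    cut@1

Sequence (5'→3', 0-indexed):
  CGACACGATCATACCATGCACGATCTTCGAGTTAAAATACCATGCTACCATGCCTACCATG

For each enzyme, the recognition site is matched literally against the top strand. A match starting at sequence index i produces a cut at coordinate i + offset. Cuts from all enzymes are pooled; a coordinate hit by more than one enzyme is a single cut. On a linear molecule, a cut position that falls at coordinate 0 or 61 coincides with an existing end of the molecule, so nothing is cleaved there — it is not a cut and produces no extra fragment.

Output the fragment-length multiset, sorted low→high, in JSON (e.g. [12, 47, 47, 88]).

Scan for sites:
  RvuIX TACCATGC/3: at [11, 37, 45] ⇒ [14, 40, 48]
  EstX ACGATC/1: at [4, 19] ⇒ [5, 20]

All cut coordinates (distinct, sorted): [5, 14, 20, 40, 48]

Fragment lengths:
  [0,5): 5 bp
  [5,14): 9 bp
  [14,20): 6 bp
  [20,40): 20 bp
  [40,48): 8 bp
  [48,61): 13 bp

[5,6,8,9,13,20]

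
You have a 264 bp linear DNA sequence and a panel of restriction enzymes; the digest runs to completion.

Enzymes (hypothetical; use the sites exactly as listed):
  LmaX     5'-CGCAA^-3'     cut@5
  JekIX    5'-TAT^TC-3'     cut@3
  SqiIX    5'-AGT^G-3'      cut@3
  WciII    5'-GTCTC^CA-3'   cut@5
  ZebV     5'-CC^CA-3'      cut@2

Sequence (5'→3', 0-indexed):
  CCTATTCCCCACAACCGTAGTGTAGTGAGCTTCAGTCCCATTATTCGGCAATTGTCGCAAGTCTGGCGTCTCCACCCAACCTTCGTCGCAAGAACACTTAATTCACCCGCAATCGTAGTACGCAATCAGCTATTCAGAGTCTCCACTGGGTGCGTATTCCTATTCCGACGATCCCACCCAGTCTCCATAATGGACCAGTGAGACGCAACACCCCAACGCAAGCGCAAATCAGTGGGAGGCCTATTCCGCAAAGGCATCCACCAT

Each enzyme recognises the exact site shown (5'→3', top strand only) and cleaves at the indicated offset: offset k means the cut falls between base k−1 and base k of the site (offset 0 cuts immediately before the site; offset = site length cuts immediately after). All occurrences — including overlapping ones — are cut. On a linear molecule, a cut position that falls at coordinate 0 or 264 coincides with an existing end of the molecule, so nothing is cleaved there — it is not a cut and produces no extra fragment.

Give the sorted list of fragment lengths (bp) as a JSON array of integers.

Per-enzyme occurrences:
  LmaX CGCAA/5: at [55, 86, 107, 120, 203, 216, 222, 246] ⇒ [60, 91, 112, 125, 208, 221, 227, 251]
  JekIX TATTC/3: at [2, 41, 130, 154, 160, 241] ⇒ [5, 44, 133, 157, 163, 244]
  SqiIX AGTG/3: at [18, 23, 196, 230] ⇒ [21, 26, 199, 233]
  WciII GTCTCCA/5: at [67, 138, 180] ⇒ [72, 143, 185]
  ZebV CCCA/2: at [7, 36, 74, 172, 176, 211] ⇒ [9, 38, 76, 174, 178, 213]

Pooled cuts: [5, 9, 21, 26, 38, 44, 60, 72, 76, 91, 112, 125, 133, 143, 157, 163, 174, 178, 185, 199, 208, 213, 221, 227, 233, 244, 251]

Fragment lengths:
  [0,5): 5 bp
  [5,9): 4 bp
  [9,21): 12 bp
  [21,26): 5 bp
  [26,38): 12 bp
  [38,44): 6 bp
  [44,60): 16 bp
  [60,72): 12 bp
  [72,76): 4 bp
  [76,91): 15 bp
  [91,112): 21 bp
  [112,125): 13 bp
  [125,133): 8 bp
  [133,143): 10 bp
  [143,157): 14 bp
  [157,163): 6 bp
  [163,174): 11 bp
  [174,178): 4 bp
  [178,185): 7 bp
  [185,199): 14 bp
  [199,208): 9 bp
  [208,213): 5 bp
  [213,221): 8 bp
  [221,227): 6 bp
  [227,233): 6 bp
  [233,244): 11 bp
  [244,251): 7 bp
  [251,264): 13 bp

[4,4,4,5,5,5,6,6,6,6,7,7,8,8,9,10,11,11,12,12,12,13,13,14,14,15,16,21]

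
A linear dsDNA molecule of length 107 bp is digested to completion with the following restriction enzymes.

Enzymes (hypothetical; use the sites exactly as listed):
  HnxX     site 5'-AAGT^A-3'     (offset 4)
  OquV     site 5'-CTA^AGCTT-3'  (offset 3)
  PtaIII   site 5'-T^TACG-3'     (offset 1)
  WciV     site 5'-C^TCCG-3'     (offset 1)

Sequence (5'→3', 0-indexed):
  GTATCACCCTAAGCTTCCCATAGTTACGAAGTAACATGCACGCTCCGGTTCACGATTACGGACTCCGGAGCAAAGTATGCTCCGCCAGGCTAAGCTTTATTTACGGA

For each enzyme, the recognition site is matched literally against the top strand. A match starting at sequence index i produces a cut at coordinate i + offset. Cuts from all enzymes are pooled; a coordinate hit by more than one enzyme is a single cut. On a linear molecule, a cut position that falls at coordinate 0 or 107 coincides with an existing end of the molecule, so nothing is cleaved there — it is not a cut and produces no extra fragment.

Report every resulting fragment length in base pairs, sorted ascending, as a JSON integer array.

[4,6,7,8,9,11,11,12,13,13,13]

Per-enzyme occurrences:
  HnxX (AAGTA, off=4): starts [28, 72] → cuts [32, 76]
  OquV (CTAAGCTT, off=3): starts [8, 89] → cuts [11, 92]
  PtaIII (TTACG, off=1): starts [23, 55, 100] → cuts [24, 56, 101]
  WciV (CTCCG, off=1): starts [42, 62, 79] → cuts [43, 63, 80]

All cut coordinates (distinct, sorted): [11, 24, 32, 43, 56, 63, 76, 80, 92, 101]

Fragment lengths:
  [0,11): 11 bp
  [11,24): 13 bp
  [24,32): 8 bp
  [32,43): 11 bp
  [43,56): 13 bp
  [56,63): 7 bp
  [63,76): 13 bp
  [76,80): 4 bp
  [80,92): 12 bp
  [92,101): 9 bp
  [101,107): 6 bp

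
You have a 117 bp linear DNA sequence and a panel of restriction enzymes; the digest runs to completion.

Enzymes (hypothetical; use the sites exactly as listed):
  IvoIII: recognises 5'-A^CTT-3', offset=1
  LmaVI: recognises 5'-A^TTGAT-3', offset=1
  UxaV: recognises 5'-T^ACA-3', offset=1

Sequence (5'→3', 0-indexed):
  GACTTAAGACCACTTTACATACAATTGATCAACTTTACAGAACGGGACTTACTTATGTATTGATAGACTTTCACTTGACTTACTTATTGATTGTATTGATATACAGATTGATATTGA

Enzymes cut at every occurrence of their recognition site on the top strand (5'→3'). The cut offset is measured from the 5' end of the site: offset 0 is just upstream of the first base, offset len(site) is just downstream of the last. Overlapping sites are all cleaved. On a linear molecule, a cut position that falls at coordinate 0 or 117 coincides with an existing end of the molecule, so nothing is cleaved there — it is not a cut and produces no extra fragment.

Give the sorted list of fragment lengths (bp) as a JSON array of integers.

Per-enzyme occurrences:
  IvoIII ACTT/1: at [1, 11, 31, 46, 50, 66, 72, 77, 81] ⇒ [2, 12, 32, 47, 51, 67, 73, 78, 82]
  LmaVI ATTGAT/1: at [23, 58, 85, 94, 106] ⇒ [24, 59, 86, 95, 107]
  UxaV TACA/1: at [15, 19, 35, 101] ⇒ [16, 20, 36, 102]

All cut coordinates (distinct, sorted): [2, 12, 16, 20, 24, 32, 36, 47, 51, 59, 67, 73, 78, 82, 86, 95, 102, 107]

Fragment lengths:
  [0,2): 2 bp
  [2,12): 10 bp
  [12,16): 4 bp
  [16,20): 4 bp
  [20,24): 4 bp
  [24,32): 8 bp
  [32,36): 4 bp
  [36,47): 11 bp
  [47,51): 4 bp
  [51,59): 8 bp
  [59,67): 8 bp
  [67,73): 6 bp
  [73,78): 5 bp
  [78,82): 4 bp
  [82,86): 4 bp
  [86,95): 9 bp
  [95,102): 7 bp
  [102,107): 5 bp
  [107,117): 10 bp

[2,4,4,4,4,4,4,4,5,5,6,7,8,8,8,9,10,10,11]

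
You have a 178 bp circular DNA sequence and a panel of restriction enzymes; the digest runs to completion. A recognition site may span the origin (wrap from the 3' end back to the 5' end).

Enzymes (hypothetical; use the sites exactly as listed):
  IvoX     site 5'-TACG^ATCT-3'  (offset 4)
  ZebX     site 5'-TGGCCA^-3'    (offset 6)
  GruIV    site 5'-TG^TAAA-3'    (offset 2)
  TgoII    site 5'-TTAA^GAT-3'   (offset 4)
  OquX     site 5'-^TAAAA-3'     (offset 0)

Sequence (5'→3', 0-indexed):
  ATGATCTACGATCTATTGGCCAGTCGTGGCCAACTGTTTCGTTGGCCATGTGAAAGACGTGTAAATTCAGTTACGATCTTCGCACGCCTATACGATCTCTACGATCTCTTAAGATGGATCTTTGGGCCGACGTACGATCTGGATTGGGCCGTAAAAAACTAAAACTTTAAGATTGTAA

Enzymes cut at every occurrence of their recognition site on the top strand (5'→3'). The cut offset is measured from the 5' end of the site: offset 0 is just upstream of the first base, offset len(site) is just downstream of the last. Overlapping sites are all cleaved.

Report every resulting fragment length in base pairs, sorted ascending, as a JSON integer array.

Site scan:
  IvoX TACGATCT/4: at [6, 71, 90, 99, 132] ⇒ [10, 75, 94, 103, 136]
  ZebX TGGCCA/6: at [16, 26, 42] ⇒ [22, 32, 48]
  GruIV TGTAAA/2: at [59, 173] ⇒ [61, 175]
  TgoII TTAAGAT/4: at [108, 166] ⇒ [112, 170]
  OquX TAAAA/0: at [151, 159] ⇒ [151, 159]

All cut coordinates (distinct, sorted): [10, 22, 32, 48, 61, 75, 94, 103, 112, 136, 151, 159, 170, 175]

Fragment lengths:
  10→22: 12 bp
  22→32: 10 bp
  32→48: 16 bp
  48→61: 13 bp
  61→75: 14 bp
  75→94: 19 bp
  94→103: 9 bp
  103→112: 9 bp
  112→136: 24 bp
  136→151: 15 bp
  151→159: 8 bp
  159→170: 11 bp
  170→175: 5 bp
  175→10 (wrap): 178-175+10 = 13 bp

[5,8,9,9,10,11,12,13,13,14,15,16,19,24]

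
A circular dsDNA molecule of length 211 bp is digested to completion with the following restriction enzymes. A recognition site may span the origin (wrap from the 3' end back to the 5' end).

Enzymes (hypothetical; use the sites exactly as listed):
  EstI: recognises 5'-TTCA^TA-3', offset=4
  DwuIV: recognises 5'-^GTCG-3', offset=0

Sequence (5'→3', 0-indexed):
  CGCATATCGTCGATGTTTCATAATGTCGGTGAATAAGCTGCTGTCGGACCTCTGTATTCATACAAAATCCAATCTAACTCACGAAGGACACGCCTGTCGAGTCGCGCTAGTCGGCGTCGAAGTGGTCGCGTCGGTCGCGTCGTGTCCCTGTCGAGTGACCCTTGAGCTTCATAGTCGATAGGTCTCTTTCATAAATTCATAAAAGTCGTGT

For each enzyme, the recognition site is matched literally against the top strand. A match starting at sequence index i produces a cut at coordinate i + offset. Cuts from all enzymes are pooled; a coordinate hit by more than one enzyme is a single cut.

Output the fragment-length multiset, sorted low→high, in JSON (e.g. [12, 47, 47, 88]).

Site scan:
  EstI TTCATA/4: at [16, 56, 167, 187, 195] ⇒ [20, 60, 171, 191, 199]
  DwuIV GTCG/0: at [8, 24, 42, 95, 100, 109, 115, 124, 129, 133, 138, 149, 173, 204, 209] ⇒ [8, 24, 42, 95, 100, 109, 115, 124, 129, 133, 138, 149, 173, 204, 209]

All cut coordinates (distinct, sorted): [8, 20, 24, 42, 60, 95, 100, 109, 115, 124, 129, 133, 138, 149, 171, 173, 191, 199, 204, 209]

Fragment lengths:
  8→20: 12 bp
  20→24: 4 bp
  24→42: 18 bp
  42→60: 18 bp
  60→95: 35 bp
  95→100: 5 bp
  100→109: 9 bp
  109→115: 6 bp
  115→124: 9 bp
  124→129: 5 bp
  129→133: 4 bp
  133→138: 5 bp
  138→149: 11 bp
  149→171: 22 bp
  171→173: 2 bp
  173→191: 18 bp
  191→199: 8 bp
  199→204: 5 bp
  204→209: 5 bp
  209→8 (wrap): 211-209+8 = 10 bp

[2,4,4,5,5,5,5,5,6,8,9,9,10,11,12,18,18,18,22,35]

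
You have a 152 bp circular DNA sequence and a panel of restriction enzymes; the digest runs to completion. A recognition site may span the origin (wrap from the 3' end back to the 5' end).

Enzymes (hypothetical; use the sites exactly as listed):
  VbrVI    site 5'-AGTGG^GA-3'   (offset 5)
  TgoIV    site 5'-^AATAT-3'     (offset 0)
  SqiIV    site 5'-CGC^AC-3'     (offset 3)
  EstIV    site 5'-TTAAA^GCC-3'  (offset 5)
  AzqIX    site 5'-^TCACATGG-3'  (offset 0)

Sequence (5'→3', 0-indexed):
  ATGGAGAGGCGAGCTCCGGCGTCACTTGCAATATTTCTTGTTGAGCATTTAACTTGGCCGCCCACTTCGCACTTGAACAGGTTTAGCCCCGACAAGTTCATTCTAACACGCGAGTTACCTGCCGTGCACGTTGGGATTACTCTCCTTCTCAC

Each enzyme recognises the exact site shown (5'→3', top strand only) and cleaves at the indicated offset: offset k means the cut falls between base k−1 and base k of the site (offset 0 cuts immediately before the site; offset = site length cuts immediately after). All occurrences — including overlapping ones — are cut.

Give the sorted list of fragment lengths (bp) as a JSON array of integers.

Site scan:
  VbrVI (AGTGGGA, off=5): no sites
  TgoIV (AATAT, off=0): starts [29] → cuts [29]
  SqiIV (CGCAC, off=3): starts [67] → cuts [70]
  EstIV (TTAAAGCC, off=5): no sites
  AzqIX (TCACATGG, off=0): starts [148] → cuts [148]

All cut coordinates (distinct, sorted): [29, 70, 148]

Fragments:
  29→70: 41 bp
  70→148: 78 bp
  148→29 (wrap): 152-148+29 = 33 bp

[33,41,78]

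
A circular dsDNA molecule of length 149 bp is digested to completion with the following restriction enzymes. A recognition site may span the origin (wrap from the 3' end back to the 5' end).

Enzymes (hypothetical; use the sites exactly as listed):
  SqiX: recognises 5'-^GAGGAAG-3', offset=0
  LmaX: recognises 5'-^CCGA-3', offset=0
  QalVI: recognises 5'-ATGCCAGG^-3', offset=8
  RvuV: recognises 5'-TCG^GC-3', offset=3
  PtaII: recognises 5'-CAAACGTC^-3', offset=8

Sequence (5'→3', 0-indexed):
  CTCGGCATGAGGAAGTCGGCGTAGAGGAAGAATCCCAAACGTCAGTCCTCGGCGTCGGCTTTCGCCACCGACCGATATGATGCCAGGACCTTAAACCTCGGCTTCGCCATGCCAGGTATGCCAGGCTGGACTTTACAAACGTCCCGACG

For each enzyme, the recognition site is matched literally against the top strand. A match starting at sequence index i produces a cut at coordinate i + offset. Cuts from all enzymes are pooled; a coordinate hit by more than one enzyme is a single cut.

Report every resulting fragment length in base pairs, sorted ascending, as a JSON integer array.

[4,4,5,6,8,9,10,10,10,13,16,16,18,20]

Scan for sites:
  SqiX (GAGGAAG, off=0): starts [8, 23] → cuts [8, 23]
  LmaX (CCGA, off=0): starts [67, 71, 143] → cuts [67, 71, 143]
  QalVI (ATGCCAGG, off=8): starts [79, 108, 117] → cuts [87, 116, 125]
  RvuV (TCGGC, off=3): starts [1, 15, 48, 54, 97] → cuts [4, 18, 51, 57, 100]
  PtaII (CAAACGTC, off=8): starts [35, 135] → cuts [43, 143]

Pooled cuts: [4, 8, 18, 23, 43, 51, 57, 67, 71, 87, 100, 116, 125, 143]

Fragments:
  4→8: 4 bp
  8→18: 10 bp
  18→23: 5 bp
  23→43: 20 bp
  43→51: 8 bp
  51→57: 6 bp
  57→67: 10 bp
  67→71: 4 bp
  71→87: 16 bp
  87→100: 13 bp
  100→116: 16 bp
  116→125: 9 bp
  125→143: 18 bp
  143→4 (wrap): 149-143+4 = 10 bp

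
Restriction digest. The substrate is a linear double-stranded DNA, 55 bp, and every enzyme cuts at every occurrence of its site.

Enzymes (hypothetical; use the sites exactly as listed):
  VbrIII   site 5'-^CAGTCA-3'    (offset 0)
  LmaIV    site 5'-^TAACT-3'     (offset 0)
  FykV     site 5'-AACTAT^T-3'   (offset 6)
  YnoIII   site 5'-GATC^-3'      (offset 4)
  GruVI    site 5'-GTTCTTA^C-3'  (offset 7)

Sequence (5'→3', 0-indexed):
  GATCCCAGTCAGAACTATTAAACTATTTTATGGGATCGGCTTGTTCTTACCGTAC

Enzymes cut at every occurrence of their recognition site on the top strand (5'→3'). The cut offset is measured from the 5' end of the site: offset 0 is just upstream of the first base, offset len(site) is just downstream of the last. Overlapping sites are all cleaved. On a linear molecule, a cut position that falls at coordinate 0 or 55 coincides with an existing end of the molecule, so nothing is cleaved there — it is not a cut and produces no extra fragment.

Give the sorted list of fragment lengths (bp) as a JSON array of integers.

[1,4,6,8,11,12,13]

Scan for sites:
  VbrIII CAGTCA/0: at [5] ⇒ [5]
  LmaIV (TAACT, off=0): no sites
  FykV AACTATT/6: at [12, 20] ⇒ [18, 26]
  YnoIII GATC/4: at [0, 33] ⇒ [4, 37]
  GruVI GTTCTTAC/7: at [42] ⇒ [49]

Pooled cuts: [4, 5, 18, 26, 37, 49]

Fragment lengths:
  [0,4): 4 bp
  [4,5): 1 bp
  [5,18): 13 bp
  [18,26): 8 bp
  [26,37): 11 bp
  [37,49): 12 bp
  [49,55): 6 bp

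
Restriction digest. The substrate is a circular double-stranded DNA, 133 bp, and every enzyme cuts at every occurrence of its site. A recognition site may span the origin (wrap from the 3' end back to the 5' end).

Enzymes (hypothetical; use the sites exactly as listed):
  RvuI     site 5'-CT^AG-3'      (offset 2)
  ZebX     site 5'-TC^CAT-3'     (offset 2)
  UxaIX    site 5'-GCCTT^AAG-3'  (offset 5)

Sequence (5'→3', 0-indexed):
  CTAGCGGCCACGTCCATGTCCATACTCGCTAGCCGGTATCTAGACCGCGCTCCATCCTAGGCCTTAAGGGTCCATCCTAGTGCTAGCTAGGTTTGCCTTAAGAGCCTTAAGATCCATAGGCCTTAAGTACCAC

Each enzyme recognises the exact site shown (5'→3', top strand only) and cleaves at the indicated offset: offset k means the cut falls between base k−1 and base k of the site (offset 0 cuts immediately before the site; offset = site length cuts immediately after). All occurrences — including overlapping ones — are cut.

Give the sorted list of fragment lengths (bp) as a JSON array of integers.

[4,6,6,6,6,6,7,7,9,10,10,11,11,11,11,12]

Site scan:
  RvuI CTAG/2: at [0, 28, 39, 56, 76, 82, 86] ⇒ [2, 30, 41, 58, 78, 84, 88]
  ZebX TCCAT/2: at [12, 18, 50, 70, 112] ⇒ [14, 20, 52, 72, 114]
  UxaIX GCCTTAAG/5: at [60, 94, 103, 119] ⇒ [65, 99, 108, 124]

All cut coordinates (distinct, sorted): [2, 14, 20, 30, 41, 52, 58, 65, 72, 78, 84, 88, 99, 108, 114, 124]

Fragments:
  2→14: 12 bp
  14→20: 6 bp
  20→30: 10 bp
  30→41: 11 bp
  41→52: 11 bp
  52→58: 6 bp
  58→65: 7 bp
  65→72: 7 bp
  72→78: 6 bp
  78→84: 6 bp
  84→88: 4 bp
  88→99: 11 bp
  99→108: 9 bp
  108→114: 6 bp
  114→124: 10 bp
  124→2 (wrap): 133-124+2 = 11 bp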